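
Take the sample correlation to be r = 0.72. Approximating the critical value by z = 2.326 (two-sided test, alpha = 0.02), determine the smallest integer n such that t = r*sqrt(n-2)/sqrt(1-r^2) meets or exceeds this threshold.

8

r√(n−2)/√(1−r²) ≥ 2.326  ⇔  n−2 ≥ (2.326)²·(1−r²)/r²
(1−r²)/r² = (1−0.5184)/0.5184 = 0.9290
n ≥ 2 + 5.410276·0.9290 = 2 + 5.0261 = 7.0261
⌈7.0261⌉ = 8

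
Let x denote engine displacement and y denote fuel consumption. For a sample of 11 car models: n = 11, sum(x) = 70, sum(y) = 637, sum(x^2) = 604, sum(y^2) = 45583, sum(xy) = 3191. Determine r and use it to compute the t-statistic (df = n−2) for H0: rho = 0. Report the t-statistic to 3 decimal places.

S_xy = nΣxy − ΣxΣy = 11·3191 − 70·637 = 35101 − 44590 = -9489
S_xx = nΣx² − (Σx)² = 11·604 − 70² = 6644 − 4900 = 1744
S_yy = nΣy² − (Σy)² = 11·45583 − 637² = 501413 − 405769 = 95644
r = S_xy / √(S_xx·S_yy) = -9489 / √(1744·95644) = -9489 / √166803136 = -9489 / 12915.2288 = -0.7347
t = r·√(n−2)/√(1−r²) = -0.7347·√9 / √(1−0.539784) = -2.204100 / 0.678392 = -3.249

-3.249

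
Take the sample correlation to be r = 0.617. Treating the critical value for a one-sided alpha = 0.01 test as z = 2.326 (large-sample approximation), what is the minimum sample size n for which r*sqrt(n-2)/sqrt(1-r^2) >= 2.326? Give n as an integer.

11

r√(n−2)/√(1−r²) ≥ 2.326  ⇔  n−2 ≥ (2.326)²·(1−r²)/r²
(1−r²)/r² = (1−0.380689)/0.380689 = 1.6268
n ≥ 2 + 5.410276·1.6268 = 2 + 8.8014 = 10.8014
⌈10.8014⌉ = 11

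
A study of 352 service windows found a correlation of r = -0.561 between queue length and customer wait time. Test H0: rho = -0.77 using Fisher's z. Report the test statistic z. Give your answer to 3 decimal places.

z_r = atanh(-0.561) = -0.634291,  z_0 = atanh(-0.77) = -1.020328
SE = 1/√(n−3) = 1/√349 = 0.053529
z = (z_r − z_0)/SE = (-0.634291 − (-1.020328)) / 0.053529 = 0.386037 / 0.053529 = 7.212

7.212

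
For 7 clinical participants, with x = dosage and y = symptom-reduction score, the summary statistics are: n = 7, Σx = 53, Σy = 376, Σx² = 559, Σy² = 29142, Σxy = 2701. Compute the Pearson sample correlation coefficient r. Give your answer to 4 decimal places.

Numerator: nΣxy − (Σx)(Σy) = 7·2701 − (53)(376) = -1021
Denominator: √[(nΣx²−(Σx)²)(nΣy²−(Σy)²)]
  nΣx²−(Σx)² = 7·559 − 2809 = 1104;  nΣy²−(Σy)² = 7·29142 − 141376 = 62618
  √(1104·62618) = √69130272 = 8314.4616
r = -1021 / 8314.4616 = -0.1228

-0.1228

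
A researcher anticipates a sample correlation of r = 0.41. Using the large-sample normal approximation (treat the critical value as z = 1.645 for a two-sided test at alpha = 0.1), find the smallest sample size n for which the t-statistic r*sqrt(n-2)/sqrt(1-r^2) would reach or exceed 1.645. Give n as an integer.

16

Need r·√(n−2)/√(1−r²) ≥ 1.645
√(n−2) ≥ 1.645·√(1−0.1681) / 0.41 = 1.645·0.912086 / 0.41 = 3.6595
n−2 ≥ 13.3919  ⇒  n ≥ 15.3919
Smallest integer n = 16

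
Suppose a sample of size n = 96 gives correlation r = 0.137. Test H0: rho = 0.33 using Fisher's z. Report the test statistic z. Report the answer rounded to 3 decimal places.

-1.977

Fisher z: atanh(0.137) = 0.137867, atanh(0.33) = 0.342828
z = (z_r − z_0)·√(n−3) = (0.137867 − 0.342828)·√93 = -0.204961 · 9.643651 = -1.977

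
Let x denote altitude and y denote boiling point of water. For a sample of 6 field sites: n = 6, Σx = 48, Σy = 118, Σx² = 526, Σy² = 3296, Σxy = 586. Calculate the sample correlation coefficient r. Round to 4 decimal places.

-0.9620

Numerator: nΣxy − (Σx)(Σy) = 6·586 − (48)(118) = -2148
Denominator: √[(nΣx²−(Σx)²)(nΣy²−(Σy)²)]
  nΣx²−(Σx)² = 6·526 − 2304 = 852;  nΣy²−(Σy)² = 6·3296 − 13924 = 5852
  √(852·5852) = √4985904 = 2232.9138
r = -2148 / 2232.9138 = -0.9620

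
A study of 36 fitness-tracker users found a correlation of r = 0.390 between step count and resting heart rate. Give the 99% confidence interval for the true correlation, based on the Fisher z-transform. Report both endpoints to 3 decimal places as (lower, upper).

Fisher z: z_r = atanh(r) = ½·ln((1+0.390)/(1−0.390)) = 0.411800
SE(z) = 1/√(n−3) = 1/√33 = 0.174078
99% ⇒ z* = 2.576; margin = 2.576·0.174078 = 0.448425
CI on z-scale: (-0.036625, 0.860225)
Back-transform: tanh(-0.036625) = -0.036609, tanh(0.860225) = 0.696374

(-0.037, 0.696)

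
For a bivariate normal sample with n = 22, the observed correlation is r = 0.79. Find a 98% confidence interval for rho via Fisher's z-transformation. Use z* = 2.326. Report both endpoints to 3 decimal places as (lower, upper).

(0.491, 0.922)

z_r = atanh(0.79) = 1.071432;  SE = 1/√(n−3) = 1/√19 = 0.229416
z-limits: 1.071432 ± 2.326·0.229416 = 1.071432 ± 0.533622 = [0.537810, 1.605054]
ρ-limits: (tanh 0.537810, tanh 1.605054) = (0.491, 0.922)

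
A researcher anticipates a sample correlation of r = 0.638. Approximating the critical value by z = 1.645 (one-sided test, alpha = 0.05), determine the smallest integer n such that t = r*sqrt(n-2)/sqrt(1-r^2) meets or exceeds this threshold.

6

Need r·√(n−2)/√(1−r²) ≥ 1.645
√(n−2) ≥ 1.645·√(1−0.407044) / 0.638 = 1.645·0.770036 / 0.638 = 1.9854
n−2 ≥ 3.9418  ⇒  n ≥ 5.9418
Smallest integer n = 6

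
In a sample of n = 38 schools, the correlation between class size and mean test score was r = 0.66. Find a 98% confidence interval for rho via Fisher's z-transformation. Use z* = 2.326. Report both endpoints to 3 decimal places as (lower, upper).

Fisher z: z_r = atanh(r) = ½·ln((1+0.66)/(1−0.66)) = 0.792814
SE(z) = 1/√(n−3) = 1/√35 = 0.169031
98% ⇒ z* = 2.326; margin = 2.326·0.169031 = 0.393166
CI on z-scale: (0.399648, 1.185980)
Back-transform: tanh(0.399648) = 0.379648, tanh(1.185980) = 0.829328

(0.380, 0.829)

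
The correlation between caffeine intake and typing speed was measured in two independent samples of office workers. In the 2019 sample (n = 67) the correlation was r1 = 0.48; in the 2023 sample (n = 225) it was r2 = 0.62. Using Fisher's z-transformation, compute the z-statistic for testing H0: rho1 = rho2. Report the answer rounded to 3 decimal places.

-1.424

z1 = atanh(0.48) = 0.522984,  z2 = atanh(0.62) = 0.725005
SE = √(1/(n1−3) + 1/(n2−3)) = √(1/64 + 1/222) = √(0.0156250 + 0.0045045) = √0.0201295 = 0.141878
z = (z1 − z2)/SE = (0.522984 − 0.725005) / 0.141878 = -0.202021 / 0.141878 = -1.424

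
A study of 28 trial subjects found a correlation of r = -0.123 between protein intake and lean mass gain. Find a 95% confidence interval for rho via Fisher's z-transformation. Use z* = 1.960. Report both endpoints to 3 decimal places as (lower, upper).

(-0.474, 0.262)

Fisher z: z_r = atanh(r) = ½·ln((1+(-0.123))/(1−(-0.123))) = -0.123626
SE(z) = 1/√(n−3) = 1/√25 = 0.200000
95% ⇒ z* = 1.960; margin = 1.960·0.200000 = 0.392000
CI on z-scale: (-0.515626, 0.268374)
Back-transform: tanh(-0.515626) = -0.474317, tanh(0.268374) = 0.262111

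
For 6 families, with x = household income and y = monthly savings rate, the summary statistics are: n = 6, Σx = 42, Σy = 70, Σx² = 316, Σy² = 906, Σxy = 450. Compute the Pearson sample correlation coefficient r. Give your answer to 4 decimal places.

Numerator: nΣxy − (Σx)(Σy) = 6·450 − (42)(70) = -240
Denominator: √[(nΣx²−(Σx)²)(nΣy²−(Σy)²)]
  nΣx²−(Σx)² = 6·316 − 1764 = 132;  nΣy²−(Σy)² = 6·906 − 4900 = 536
  √(132·536) = √70752 = 265.9925
r = -240 / 265.9925 = -0.9023

-0.9023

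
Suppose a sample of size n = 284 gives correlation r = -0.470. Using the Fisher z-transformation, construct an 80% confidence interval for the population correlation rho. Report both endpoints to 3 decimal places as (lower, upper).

z_r = atanh(-0.470) = -0.510070;  SE = 1/√(n−3) = 1/√281 = 0.059655
z-limits: -0.510070 ± 1.282·0.059655 = -0.510070 ± 0.076478 = [-0.586548, -0.433592]
ρ-limits: (tanh -0.586548, tanh -0.433592) = (-0.527, -0.408)

(-0.527, -0.408)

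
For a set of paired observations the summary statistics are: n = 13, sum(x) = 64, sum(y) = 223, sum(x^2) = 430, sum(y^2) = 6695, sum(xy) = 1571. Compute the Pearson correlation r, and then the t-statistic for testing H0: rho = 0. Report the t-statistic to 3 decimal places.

4.822

S_xy = nΣxy − ΣxΣy = 13·1571 − 64·223 = 20423 − 14272 = 6151
S_xx = nΣx² − (Σx)² = 13·430 − 64² = 5590 − 4096 = 1494
S_yy = nΣy² − (Σy)² = 13·6695 − 223² = 87035 − 49729 = 37306
r = S_xy / √(S_xx·S_yy) = 6151 / √(1494·37306) = 6151 / √55735164 = 6151 / 7465.5987 = 0.8239
t = r·√(n−2)/√(1−r²) = 0.8239·√11 / √(1−0.678811) = 2.732567 / 0.566735 = 4.822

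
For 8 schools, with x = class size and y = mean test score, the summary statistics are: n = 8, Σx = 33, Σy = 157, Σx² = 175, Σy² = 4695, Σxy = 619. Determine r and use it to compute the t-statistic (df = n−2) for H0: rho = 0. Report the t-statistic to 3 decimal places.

S_xy = nΣxy − ΣxΣy = 8·619 − 33·157 = 4952 − 5181 = -229
S_xx = nΣx² − (Σx)² = 8·175 − 33² = 1400 − 1089 = 311
S_yy = nΣy² − (Σy)² = 8·4695 − 157² = 37560 − 24649 = 12911
r = S_xy / √(S_xx·S_yy) = -229 / √(311·12911) = -229 / √4015321 = -229 / 2003.8266 = -0.1143
t = r·√(n−2)/√(1−r²) = -0.1143·√6 / √(1−0.013064) = -0.279977 / 0.993447 = -0.282

-0.282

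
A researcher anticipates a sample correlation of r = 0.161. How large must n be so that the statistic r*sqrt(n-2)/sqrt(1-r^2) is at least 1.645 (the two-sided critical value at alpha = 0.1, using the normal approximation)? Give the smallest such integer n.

104

r√(n−2)/√(1−r²) ≥ 1.645  ⇔  n−2 ≥ (1.645)²·(1−r²)/r²
(1−r²)/r² = (1−0.025921)/0.025921 = 37.5788
n ≥ 2 + 2.706025·37.5788 = 2 + 101.6892 = 103.6892
⌈103.6892⌉ = 104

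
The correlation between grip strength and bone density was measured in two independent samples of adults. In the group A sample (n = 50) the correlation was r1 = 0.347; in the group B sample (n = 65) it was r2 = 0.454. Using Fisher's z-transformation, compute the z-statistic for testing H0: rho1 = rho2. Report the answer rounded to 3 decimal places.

Fisher z-transforms: z1 = atanh(0.347) = 0.362029, z2 = atanh(0.454) = 0.489727; difference d = -0.127698
Var(d) = 1/47 + 1/62 = 0.0212766 + 0.0161290 = 0.0374056
z = d/√Var(d) = -0.127698 / √0.0374056 = -0.127698 / 0.193405 = -0.660

-0.660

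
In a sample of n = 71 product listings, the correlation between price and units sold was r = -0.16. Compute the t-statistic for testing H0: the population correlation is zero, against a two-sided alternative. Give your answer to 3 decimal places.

-1.346

1 − r² = 1 − 0.0256 = 0.9744;  √(1−r²) = 0.987117
√(n−2) = √69 = 8.306624
t = r·√(n−2)/√(1−r²) = -0.16 · 8.306624 / 0.987117 = -1.346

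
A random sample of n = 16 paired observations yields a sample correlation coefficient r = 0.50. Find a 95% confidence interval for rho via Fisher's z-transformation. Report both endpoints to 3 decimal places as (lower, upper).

Fisher z: z_r = atanh(r) = ½·ln((1+0.50)/(1−0.50)) = 0.549306
SE(z) = 1/√(n−3) = 1/√13 = 0.277350
95% ⇒ z* = 1.960; margin = 1.960·0.277350 = 0.543606
CI on z-scale: (0.005700, 1.092912)
Back-transform: tanh(0.005700) = 0.005700, tanh(1.092912) = 0.797939

(0.006, 0.798)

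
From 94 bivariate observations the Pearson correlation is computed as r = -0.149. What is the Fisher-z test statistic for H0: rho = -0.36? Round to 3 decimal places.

Fisher z: atanh(-0.149) = -0.150118, atanh(-0.36) = -0.376886
z = (z_r − z_0)·√(n−3) = (-0.150118 − (-0.376886))·√91 = 0.226768 · 9.539392 = 2.163

2.163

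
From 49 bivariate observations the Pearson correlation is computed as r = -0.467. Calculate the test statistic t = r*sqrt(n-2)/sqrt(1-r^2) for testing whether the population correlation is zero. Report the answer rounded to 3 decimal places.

-3.621

1 − r² = 1 − 0.218089 = 0.781911;  √(1−r²) = 0.884257
√(n−2) = √47 = 6.855655
t = r·√(n−2)/√(1−r²) = -0.467 · 6.855655 / 0.884257 = -3.621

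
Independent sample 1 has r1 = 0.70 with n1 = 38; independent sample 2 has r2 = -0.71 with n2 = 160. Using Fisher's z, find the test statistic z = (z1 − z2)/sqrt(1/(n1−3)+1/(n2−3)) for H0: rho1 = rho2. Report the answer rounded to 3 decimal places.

9.386

z1 = atanh(0.70) = 0.867301,  z2 = atanh(-0.71) = -0.887184
SE = √(1/(n1−3) + 1/(n2−3)) = √(1/35 + 1/157) = √(0.0285714 + 0.0063694) = √0.0349408 = 0.186925
z = (z1 − z2)/SE = (0.867301 − (-0.887184)) / 0.186925 = 1.754485 / 0.186925 = 9.386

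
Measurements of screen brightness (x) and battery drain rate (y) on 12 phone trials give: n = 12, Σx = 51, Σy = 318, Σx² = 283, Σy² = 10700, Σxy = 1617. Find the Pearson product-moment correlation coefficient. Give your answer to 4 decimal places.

0.6842

Numerator: nΣxy − (Σx)(Σy) = 12·1617 − (51)(318) = 3186
Denominator: √[(nΣx²−(Σx)²)(nΣy²−(Σy)²)]
  nΣx²−(Σx)² = 12·283 − 2601 = 795;  nΣy²−(Σy)² = 12·10700 − 101124 = 27276
  √(795·27276) = √21684420 = 4656.6533
r = 3186 / 4656.6533 = 0.6842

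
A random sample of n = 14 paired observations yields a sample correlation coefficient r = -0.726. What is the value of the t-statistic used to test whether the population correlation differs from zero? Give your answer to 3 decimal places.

t = r·√(n−2) / √(1−r²) with r = -0.726, n = 14
  = -0.726·√12 / √(1 − 0.527076)
  = -0.726·3.464102 / 0.687695
  = -2.514938 / 0.687695 = -3.657

-3.657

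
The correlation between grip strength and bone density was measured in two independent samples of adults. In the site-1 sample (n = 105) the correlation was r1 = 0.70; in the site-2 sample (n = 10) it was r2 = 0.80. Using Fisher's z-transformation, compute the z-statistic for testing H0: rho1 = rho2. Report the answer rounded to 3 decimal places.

-0.592

Fisher z-transforms: z1 = atanh(0.70) = 0.867301, z2 = atanh(0.80) = 1.098612; difference d = -0.231311
Var(d) = 1/102 + 1/7 = 0.0098039 + 0.1428571 = 0.1526610
z = d/√Var(d) = -0.231311 / √0.1526610 = -0.231311 / 0.390719 = -0.592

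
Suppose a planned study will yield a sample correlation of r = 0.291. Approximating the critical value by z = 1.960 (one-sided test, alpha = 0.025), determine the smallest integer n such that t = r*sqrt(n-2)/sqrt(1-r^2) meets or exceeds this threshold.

Need r·√(n−2)/√(1−r²) ≥ 1.960
√(n−2) ≥ 1.960·√(1−0.084681) / 0.291 = 1.960·0.956723 / 0.291 = 6.4439
n−2 ≥ 41.5238  ⇒  n ≥ 43.5238
Smallest integer n = 44

44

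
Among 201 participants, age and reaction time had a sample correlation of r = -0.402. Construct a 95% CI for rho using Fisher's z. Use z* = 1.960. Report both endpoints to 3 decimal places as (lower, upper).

z_r = atanh(-0.402) = -0.426032;  SE = 1/√(n−3) = 1/√198 = 0.071067
z-limits: -0.426032 ± 1.960·0.071067 = -0.426032 ± 0.139291 = [-0.565323, -0.286741]
ρ-limits: (tanh -0.565323, tanh -0.286741) = (-0.512, -0.279)

(-0.512, -0.279)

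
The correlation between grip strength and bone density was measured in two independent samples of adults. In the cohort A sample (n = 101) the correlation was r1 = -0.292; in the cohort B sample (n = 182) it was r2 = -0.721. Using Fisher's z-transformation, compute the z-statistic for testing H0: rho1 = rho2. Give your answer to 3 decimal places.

4.846

Fisher z-transforms: z1 = atanh(-0.292) = -0.300751, z2 = atanh(-0.721) = -0.909725; difference d = 0.608974
Var(d) = 1/98 + 1/179 = 0.0102041 + 0.0055866 = 0.0157907
z = d/√Var(d) = 0.608974 / √0.0157907 = 0.608974 / 0.125661 = 4.846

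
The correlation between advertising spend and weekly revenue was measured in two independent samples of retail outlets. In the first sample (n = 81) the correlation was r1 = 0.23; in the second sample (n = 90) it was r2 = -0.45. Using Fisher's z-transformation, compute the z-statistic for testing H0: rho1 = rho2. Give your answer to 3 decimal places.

Fisher z-transforms: z1 = atanh(0.23) = 0.234189, z2 = atanh(-0.45) = -0.484700; difference d = 0.718889
Var(d) = 1/78 + 1/87 = 0.0128205 + 0.0114943 = 0.0243148
z = d/√Var(d) = 0.718889 / √0.0243148 = 0.718889 / 0.155932 = 4.610

4.610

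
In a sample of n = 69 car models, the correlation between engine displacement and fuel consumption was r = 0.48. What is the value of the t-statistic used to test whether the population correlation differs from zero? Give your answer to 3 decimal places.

4.479

1 − r² = 1 − 0.2304 = 0.7696;  √(1−r²) = 0.877268
√(n−2) = √67 = 8.185353
t = r·√(n−2)/√(1−r²) = 0.48 · 8.185353 / 0.877268 = 4.479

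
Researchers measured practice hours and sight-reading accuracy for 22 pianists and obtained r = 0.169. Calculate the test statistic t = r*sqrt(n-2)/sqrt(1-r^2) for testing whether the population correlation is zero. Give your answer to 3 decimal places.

0.767

1 − r² = 1 − 0.028561 = 0.971439;  √(1−r²) = 0.985616
√(n−2) = √20 = 4.472136
t = r·√(n−2)/√(1−r²) = 0.169 · 4.472136 / 0.985616 = 0.767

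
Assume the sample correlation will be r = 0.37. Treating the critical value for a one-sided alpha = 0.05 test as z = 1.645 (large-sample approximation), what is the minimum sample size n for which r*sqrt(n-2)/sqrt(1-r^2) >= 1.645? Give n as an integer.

20

Need r·√(n−2)/√(1−r²) ≥ 1.645
√(n−2) ≥ 1.645·√(1−0.1369) / 0.37 = 1.645·0.929032 / 0.37 = 4.1304
n−2 ≥ 17.0602  ⇒  n ≥ 19.0602
Smallest integer n = 20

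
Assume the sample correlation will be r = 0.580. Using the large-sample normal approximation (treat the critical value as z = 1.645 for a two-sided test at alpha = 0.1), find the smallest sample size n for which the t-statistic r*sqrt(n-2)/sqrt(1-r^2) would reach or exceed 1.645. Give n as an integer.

r√(n−2)/√(1−r²) ≥ 1.645  ⇔  n−2 ≥ (1.645)²·(1−r²)/r²
(1−r²)/r² = (1−0.336400)/0.336400 = 1.9727
n ≥ 2 + 2.706025·1.9727 = 2 + 5.3382 = 7.3382
⌈7.3382⌉ = 8

8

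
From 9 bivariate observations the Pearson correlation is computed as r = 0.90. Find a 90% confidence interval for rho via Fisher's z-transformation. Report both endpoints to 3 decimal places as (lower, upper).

Fisher z: z_r = atanh(r) = ½·ln((1+0.90)/(1−0.90)) = 1.472219
SE(z) = 1/√(n−3) = 1/√6 = 0.408248
90% ⇒ z* = 1.645; margin = 1.645·0.408248 = 0.671568
CI on z-scale: (0.800651, 2.143787)
Back-transform: tanh(0.800651) = 0.664401, tanh(2.143787) = 0.972896

(0.664, 0.973)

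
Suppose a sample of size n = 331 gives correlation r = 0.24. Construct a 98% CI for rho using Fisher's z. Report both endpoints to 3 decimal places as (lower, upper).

Fisher z: z_r = atanh(r) = ½·ln((1+0.24)/(1−0.24)) = 0.244774
SE(z) = 1/√(n−3) = 1/√328 = 0.055216
98% ⇒ z* = 2.326; margin = 2.326·0.055216 = 0.128432
CI on z-scale: (0.116342, 0.373206)
Back-transform: tanh(0.116342) = 0.115820, tanh(0.373206) = 0.356793

(0.116, 0.357)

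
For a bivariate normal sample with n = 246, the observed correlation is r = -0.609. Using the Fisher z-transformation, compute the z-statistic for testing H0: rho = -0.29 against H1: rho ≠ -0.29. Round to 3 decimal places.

z_r = atanh(-0.609) = -0.707330,  z_0 = atanh(-0.29) = -0.298566
SE = 1/√(n−3) = 1/√243 = 0.064150
z = (z_r − z_0)/SE = (-0.707330 − (-0.298566)) / 0.064150 = -0.408764 / 0.064150 = -6.372

-6.372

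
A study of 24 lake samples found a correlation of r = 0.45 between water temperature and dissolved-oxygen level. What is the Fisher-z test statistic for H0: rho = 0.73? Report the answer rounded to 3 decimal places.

Fisher z: atanh(0.45) = 0.484700, atanh(0.73) = 0.928727
z = (z_r − z_0)·√(n−3) = (0.484700 − 0.928727)·√21 = -0.444027 · 4.582576 = -2.035

-2.035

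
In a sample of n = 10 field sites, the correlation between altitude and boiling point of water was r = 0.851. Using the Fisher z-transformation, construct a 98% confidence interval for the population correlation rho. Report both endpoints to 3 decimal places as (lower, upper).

(0.363, 0.973)

Fisher z: z_r = atanh(r) = ½·ln((1+0.851)/(1−0.851)) = 1.259768
SE(z) = 1/√(n−3) = 1/√7 = 0.377964
98% ⇒ z* = 2.326; margin = 2.326·0.377964 = 0.879144
CI on z-scale: (0.380624, 2.138912)
Back-transform: tanh(0.380624) = 0.363249, tanh(2.138912) = 0.972634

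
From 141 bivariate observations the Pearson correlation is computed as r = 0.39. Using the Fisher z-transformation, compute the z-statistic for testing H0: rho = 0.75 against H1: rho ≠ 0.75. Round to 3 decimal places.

z_r = atanh(0.39) = 0.411800,  z_0 = atanh(0.75) = 0.972955
SE = 1/√(n−3) = 1/√138 = 0.085126
z = (z_r − z_0)/SE = (0.411800 − 0.972955) / 0.085126 = -0.561155 / 0.085126 = -6.592

-6.592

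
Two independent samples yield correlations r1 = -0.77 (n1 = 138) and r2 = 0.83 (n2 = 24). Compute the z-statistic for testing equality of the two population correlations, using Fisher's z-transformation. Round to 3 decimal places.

z1 = atanh(-0.77) = -1.020328,  z2 = atanh(0.83) = 1.188136
SE = √(1/(n1−3) + 1/(n2−3)) = √(1/135 + 1/21) = √(0.0074074 + 0.0476190) = √0.0550264 = 0.234577
z = (z1 − z2)/SE = (-1.020328 − 1.188136) / 0.234577 = -2.208464 / 0.234577 = -9.415

-9.415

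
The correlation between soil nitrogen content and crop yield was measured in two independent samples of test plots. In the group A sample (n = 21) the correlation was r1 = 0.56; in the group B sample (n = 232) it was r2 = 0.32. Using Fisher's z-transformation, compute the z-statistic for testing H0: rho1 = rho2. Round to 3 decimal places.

Fisher z-transforms: z1 = atanh(0.56) = 0.632833, z2 = atanh(0.32) = 0.331647; difference d = 0.301186
Var(d) = 1/18 + 1/229 = 0.0555556 + 0.0043668 = 0.0599224
z = d/√Var(d) = 0.301186 / √0.0599224 = 0.301186 / 0.244791 = 1.230

1.230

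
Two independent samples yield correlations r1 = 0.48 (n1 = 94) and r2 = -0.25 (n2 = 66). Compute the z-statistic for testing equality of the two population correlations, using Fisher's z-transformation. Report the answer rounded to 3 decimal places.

4.749

Fisher z-transforms: z1 = atanh(0.48) = 0.522984, z2 = atanh(-0.25) = -0.255413; difference d = 0.778397
Var(d) = 1/91 + 1/63 = 0.0109890 + 0.0158730 = 0.0268620
z = d/√Var(d) = 0.778397 / √0.0268620 = 0.778397 / 0.163896 = 4.749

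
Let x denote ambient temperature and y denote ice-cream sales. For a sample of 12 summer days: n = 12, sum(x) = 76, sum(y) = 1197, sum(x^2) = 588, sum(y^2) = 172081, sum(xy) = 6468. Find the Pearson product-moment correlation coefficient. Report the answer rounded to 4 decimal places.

-0.4695

Numerator: nΣxy − (Σx)(Σy) = 12·6468 − (76)(1197) = -13356
Denominator: √[(nΣx²−(Σx)²)(nΣy²−(Σy)²)]
  nΣx²−(Σx)² = 12·588 − 5776 = 1280;  nΣy²−(Σy)² = 12·172081 − 1432809 = 632163
  √(1280·632163) = √809168640 = 28445.8897
r = -13356 / 28445.8897 = -0.4695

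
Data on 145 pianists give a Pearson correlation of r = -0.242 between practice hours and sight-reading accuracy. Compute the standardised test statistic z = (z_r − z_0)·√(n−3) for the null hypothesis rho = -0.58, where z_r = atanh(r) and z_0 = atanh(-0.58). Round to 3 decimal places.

Fisher z: atanh(-0.242) = -0.246897, atanh(-0.58) = -0.662463
z = (z_r − z_0)·√(n−3) = (-0.246897 − (-0.662463))·√142 = 0.415566 · 11.916375 = 4.952

4.952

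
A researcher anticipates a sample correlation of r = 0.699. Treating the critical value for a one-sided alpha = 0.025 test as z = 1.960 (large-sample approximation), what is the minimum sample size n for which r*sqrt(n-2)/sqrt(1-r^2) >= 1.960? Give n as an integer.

7

Need r·√(n−2)/√(1−r²) ≥ 1.960
√(n−2) ≥ 1.960·√(1−0.488601) / 0.699 = 1.960·0.715122 / 0.699 = 2.0052
n−2 ≥ 4.0208  ⇒  n ≥ 6.0208
Smallest integer n = 7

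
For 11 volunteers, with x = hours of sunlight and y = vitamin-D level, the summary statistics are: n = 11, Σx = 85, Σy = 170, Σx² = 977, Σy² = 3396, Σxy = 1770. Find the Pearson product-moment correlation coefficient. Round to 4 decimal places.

S_xy = nΣxy − ΣxΣy = 11·1770 − 85·170 = 19470 − 14450 = 5020
S_xx = nΣx² − (Σx)² = 11·977 − 85² = 10747 − 7225 = 3522
S_yy = nΣy² − (Σy)² = 11·3396 − 170² = 37356 − 28900 = 8456
r = S_xy / √(S_xx·S_yy) = 5020 / √(3522·8456) = 5020 / √29782032 = 5020 / 5457.2916 = 0.9199

0.9199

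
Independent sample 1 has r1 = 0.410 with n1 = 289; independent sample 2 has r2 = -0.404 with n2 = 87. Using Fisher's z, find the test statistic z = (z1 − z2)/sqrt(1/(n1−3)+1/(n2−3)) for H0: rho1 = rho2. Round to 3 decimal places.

z1 = atanh(0.410) = 0.435611,  z2 = atanh(-0.404) = -0.428420
SE = √(1/(n1−3) + 1/(n2−3)) = √(1/286 + 1/84) = √(0.0034965 + 0.0119048) = √0.0154013 = 0.124102
z = (z1 − z2)/SE = (0.435611 − (-0.428420)) / 0.124102 = 0.864031 / 0.124102 = 6.962

6.962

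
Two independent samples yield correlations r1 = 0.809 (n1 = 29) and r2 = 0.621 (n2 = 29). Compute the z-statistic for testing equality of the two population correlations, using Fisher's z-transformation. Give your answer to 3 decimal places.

1.433

z1 = atanh(0.809) = 1.124128,  z2 = atanh(0.621) = 0.726631
SE = √(1/(n1−3) + 1/(n2−3)) = √(1/26 + 1/26) = √(0.0384615 + 0.0384615) = √0.0769230 = 0.277350
z = (z1 − z2)/SE = (1.124128 − 0.726631) / 0.277350 = 0.397497 / 0.277350 = 1.433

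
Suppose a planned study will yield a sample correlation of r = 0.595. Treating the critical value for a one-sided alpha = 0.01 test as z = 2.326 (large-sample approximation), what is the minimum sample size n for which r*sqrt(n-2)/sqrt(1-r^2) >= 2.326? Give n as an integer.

Need r·√(n−2)/√(1−r²) ≥ 2.326
√(n−2) ≥ 2.326·√(1−0.354025) / 0.595 = 2.326·0.803726 / 0.595 = 3.1420
n−2 ≥ 9.8722  ⇒  n ≥ 11.8722
Smallest integer n = 12

12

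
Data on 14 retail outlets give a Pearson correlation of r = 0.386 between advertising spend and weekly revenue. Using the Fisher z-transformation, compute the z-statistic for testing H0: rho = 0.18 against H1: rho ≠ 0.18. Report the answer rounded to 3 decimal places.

z_r = atanh(0.386) = 0.407091,  z_0 = atanh(0.18) = 0.181983
SE = 1/√(n−3) = 1/√11 = 0.301511
z = (z_r − z_0)/SE = (0.407091 − 0.181983) / 0.301511 = 0.225108 / 0.301511 = 0.747

0.747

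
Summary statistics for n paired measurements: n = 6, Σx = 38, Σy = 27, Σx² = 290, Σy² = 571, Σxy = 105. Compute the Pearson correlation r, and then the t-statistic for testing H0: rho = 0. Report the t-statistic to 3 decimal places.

-0.989

Numerator: nΣxy − (Σx)(Σy) = 6·105 − (38)(27) = -396
Denominator: √[(nΣx²−(Σx)²)(nΣy²−(Σy)²)]
  nΣx²−(Σx)² = 6·290 − 1444 = 296;  nΣy²−(Σy)² = 6·571 − 729 = 2697
  √(296·2697) = √798312 = 893.4831
r = -396 / 893.4831 = -0.4432
t = r·√(n−2)/√(1−r²) = -0.4432·√4 / √(1−0.196426) = -0.886400 / 0.896423 = -0.989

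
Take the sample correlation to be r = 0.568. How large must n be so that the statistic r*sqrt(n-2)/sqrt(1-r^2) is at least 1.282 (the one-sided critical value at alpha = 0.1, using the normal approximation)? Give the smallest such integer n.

Need r·√(n−2)/√(1−r²) ≥ 1.282
√(n−2) ≥ 1.282·√(1−0.322624) / 0.568 = 1.282·0.823029 / 0.568 = 1.8576
n−2 ≥ 3.4507  ⇒  n ≥ 5.4507
Smallest integer n = 6

6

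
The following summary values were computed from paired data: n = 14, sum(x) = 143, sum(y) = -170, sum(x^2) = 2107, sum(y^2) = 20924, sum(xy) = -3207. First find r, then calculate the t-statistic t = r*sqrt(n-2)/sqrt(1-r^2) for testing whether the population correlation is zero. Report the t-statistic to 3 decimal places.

S_xy = nΣxy − ΣxΣy = 14·(-3207) − 143·(-170) = -44898 − (-24310) = -20588
S_xx = nΣx² − (Σx)² = 14·2107 − 143² = 29498 − 20449 = 9049
S_yy = nΣy² − (Σy)² = 14·20924 − (-170)² = 292936 − 28900 = 264036
r = S_xy / √(S_xx·S_yy) = -20588 / √(9049·264036) = -20588 / √2389261764 = -20588 / 48880.0753 = -0.4212
t = r·√(n−2)/√(1−r²) = -0.4212·√12 / √(1−0.177409) = -1.459080 / 0.906968 = -1.609

-1.609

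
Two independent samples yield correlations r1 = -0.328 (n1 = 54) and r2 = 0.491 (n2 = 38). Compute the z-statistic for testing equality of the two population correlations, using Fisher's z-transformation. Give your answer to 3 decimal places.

-4.000

z1 = atanh(-0.328) = -0.340585,  z2 = atanh(0.491) = 0.537377
SE = √(1/(n1−3) + 1/(n2−3)) = √(1/51 + 1/35) = √(0.0196078 + 0.0285714) = √0.0481792 = 0.219498
z = (z1 − z2)/SE = (-0.340585 − 0.537377) / 0.219498 = -0.877962 / 0.219498 = -4.000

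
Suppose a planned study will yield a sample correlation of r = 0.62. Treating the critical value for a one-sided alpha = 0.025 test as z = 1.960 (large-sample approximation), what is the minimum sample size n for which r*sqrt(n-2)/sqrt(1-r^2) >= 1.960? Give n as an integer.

Need r·√(n−2)/√(1−r²) ≥ 1.960
√(n−2) ≥ 1.960·√(1−0.3844) / 0.62 = 1.960·0.784602 / 0.62 = 2.4804
n−2 ≥ 6.1524  ⇒  n ≥ 8.1524
Smallest integer n = 9

9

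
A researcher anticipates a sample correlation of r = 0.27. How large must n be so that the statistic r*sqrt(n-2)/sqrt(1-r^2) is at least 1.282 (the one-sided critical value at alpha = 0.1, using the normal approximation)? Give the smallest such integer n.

Need r·√(n−2)/√(1−r²) ≥ 1.282
√(n−2) ≥ 1.282·√(1−0.0729) / 0.27 = 1.282·0.962860 / 0.27 = 4.5718
n−2 ≥ 20.9014  ⇒  n ≥ 22.9014
Smallest integer n = 23

23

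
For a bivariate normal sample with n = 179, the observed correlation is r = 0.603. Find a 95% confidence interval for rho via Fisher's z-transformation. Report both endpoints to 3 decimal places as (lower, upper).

(0.501, 0.689)

Fisher z: z_r = atanh(r) = ½·ln((1+0.603)/(1−0.603)) = 0.697848
SE(z) = 1/√(n−3) = 1/√176 = 0.075378
95% ⇒ z* = 1.960; margin = 1.960·0.075378 = 0.147741
CI on z-scale: (0.550107, 0.845589)
Back-transform: tanh(0.550107) = 0.500600, tanh(0.845589) = 0.688758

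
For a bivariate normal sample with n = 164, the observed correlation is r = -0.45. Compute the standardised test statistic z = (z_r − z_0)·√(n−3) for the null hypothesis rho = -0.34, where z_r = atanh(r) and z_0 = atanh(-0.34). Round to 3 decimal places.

-1.657

Fisher z: atanh(-0.45) = -0.484700, atanh(-0.34) = -0.354093
z = (z_r − z_0)·√(n−3) = (-0.484700 − (-0.354093))·√161 = -0.130607 · 12.688578 = -1.657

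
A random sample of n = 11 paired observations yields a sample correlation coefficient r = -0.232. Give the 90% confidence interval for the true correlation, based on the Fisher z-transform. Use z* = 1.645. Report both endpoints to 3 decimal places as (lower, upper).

z_r = atanh(-0.232) = -0.236302;  SE = 1/√(n−3) = 1/√8 = 0.353553
z-limits: -0.236302 ± 1.645·0.353553 = -0.236302 ± 0.581595 = [-0.817897, 0.345293]
ρ-limits: (tanh -0.817897, tanh 0.345293) = (-0.674, 0.332)

(-0.674, 0.332)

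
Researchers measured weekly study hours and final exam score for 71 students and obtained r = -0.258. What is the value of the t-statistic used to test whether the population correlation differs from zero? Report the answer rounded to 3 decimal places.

-2.218

t = r·√(n−2) / √(1−r²) with r = -0.258, n = 71
  = -0.258·√69 / √(1 − 0.066564)
  = -0.258·8.306624 / 0.966145
  = -2.143109 / 0.966145 = -2.218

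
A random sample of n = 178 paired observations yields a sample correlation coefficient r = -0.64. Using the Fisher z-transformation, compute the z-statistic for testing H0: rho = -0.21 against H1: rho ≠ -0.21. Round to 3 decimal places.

z_r = atanh(-0.64) = -0.758174,  z_0 = atanh(-0.21) = -0.213171
SE = 1/√(n−3) = 1/√175 = 0.075593
z = (z_r − z_0)/SE = (-0.758174 − (-0.213171)) / 0.075593 = -0.545003 / 0.075593 = -7.210

-7.210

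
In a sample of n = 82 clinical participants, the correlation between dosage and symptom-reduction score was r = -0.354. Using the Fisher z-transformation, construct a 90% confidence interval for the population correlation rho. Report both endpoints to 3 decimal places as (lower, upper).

(-0.504, -0.183)

Fisher z: z_r = atanh(r) = ½·ln((1+(-0.354))/(1−(-0.354))) = -0.370009
SE(z) = 1/√(n−3) = 1/√79 = 0.112509
90% ⇒ z* = 1.645; margin = 1.645·0.112509 = 0.185077
CI on z-scale: (-0.555086, -0.184932)
Back-transform: tanh(-0.555086) = -0.504322, tanh(-0.184932) = -0.182852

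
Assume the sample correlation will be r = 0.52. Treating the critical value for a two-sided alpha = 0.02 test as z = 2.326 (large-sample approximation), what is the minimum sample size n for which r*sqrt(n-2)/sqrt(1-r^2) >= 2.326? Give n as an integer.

Need r·√(n−2)/√(1−r²) ≥ 2.326
√(n−2) ≥ 2.326·√(1−0.2704) / 0.52 = 2.326·0.854166 / 0.52 = 3.8208
n−2 ≥ 14.5985  ⇒  n ≥ 16.5985
Smallest integer n = 17

17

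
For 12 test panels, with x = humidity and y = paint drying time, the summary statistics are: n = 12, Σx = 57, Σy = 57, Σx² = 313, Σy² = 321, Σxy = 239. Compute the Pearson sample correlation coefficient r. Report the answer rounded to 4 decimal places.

Numerator: nΣxy − (Σx)(Σy) = 12·239 − (57)(57) = -381
Denominator: √[(nΣx²−(Σx)²)(nΣy²−(Σy)²)]
  nΣx²−(Σx)² = 12·313 − 3249 = 507;  nΣy²−(Σy)² = 12·321 − 3249 = 603
  √(507·603) = √305721 = 552.9204
r = -381 / 552.9204 = -0.6891

-0.6891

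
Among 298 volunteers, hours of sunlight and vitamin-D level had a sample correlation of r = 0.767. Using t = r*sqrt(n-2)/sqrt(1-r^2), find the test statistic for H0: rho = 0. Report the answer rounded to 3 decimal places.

t = r·√(n−2) / √(1−r²) with r = 0.767, n = 298
  = 0.767·√296 / √(1 − 0.588289)
  = 0.767·17.204651 / 0.641647
  = 13.195967 / 0.641647 = 20.566

20.566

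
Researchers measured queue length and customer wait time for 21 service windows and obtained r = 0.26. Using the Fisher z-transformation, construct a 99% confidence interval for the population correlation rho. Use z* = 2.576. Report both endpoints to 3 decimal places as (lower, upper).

Fisher z: z_r = atanh(r) = ½·ln((1+0.26)/(1−0.26)) = 0.266108
SE(z) = 1/√(n−3) = 1/√18 = 0.235702
99% ⇒ z* = 2.576; margin = 2.576·0.235702 = 0.607168
CI on z-scale: (-0.341060, 0.873276)
Back-transform: tanh(-0.341060) = -0.328423, tanh(0.873276) = 0.703035

(-0.328, 0.703)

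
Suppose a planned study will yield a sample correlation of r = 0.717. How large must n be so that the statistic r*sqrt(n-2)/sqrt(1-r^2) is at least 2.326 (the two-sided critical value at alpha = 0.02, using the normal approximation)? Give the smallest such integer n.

8

Need r·√(n−2)/√(1−r²) ≥ 2.326
√(n−2) ≥ 2.326·√(1−0.514089) / 0.717 = 2.326·0.697073 / 0.717 = 2.2614
n−2 ≥ 5.1139  ⇒  n ≥ 7.1139
Smallest integer n = 8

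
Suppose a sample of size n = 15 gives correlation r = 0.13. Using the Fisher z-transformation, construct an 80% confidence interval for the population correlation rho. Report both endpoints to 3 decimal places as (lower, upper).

(-0.235, 0.463)

Fisher z: z_r = atanh(r) = ½·ln((1+0.13)/(1−0.13)) = 0.130740
SE(z) = 1/√(n−3) = 1/√12 = 0.288675
80% ⇒ z* = 1.282; margin = 1.282·0.288675 = 0.370081
CI on z-scale: (-0.239341, 0.500821)
Back-transform: tanh(-0.239341) = -0.234873, tanh(0.500821) = 0.462763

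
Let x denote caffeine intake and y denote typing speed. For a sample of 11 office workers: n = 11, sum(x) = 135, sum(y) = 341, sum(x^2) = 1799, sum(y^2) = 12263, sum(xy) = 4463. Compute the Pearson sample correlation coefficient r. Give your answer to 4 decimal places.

0.5668

Numerator: nΣxy − (Σx)(Σy) = 11·4463 − (135)(341) = 3058
Denominator: √[(nΣx²−(Σx)²)(nΣy²−(Σy)²)]
  nΣx²−(Σx)² = 11·1799 − 18225 = 1564;  nΣy²−(Σy)² = 11·12263 − 116281 = 18612
  √(1564·18612) = √29109168 = 5395.2913
r = 3058 / 5395.2913 = 0.5668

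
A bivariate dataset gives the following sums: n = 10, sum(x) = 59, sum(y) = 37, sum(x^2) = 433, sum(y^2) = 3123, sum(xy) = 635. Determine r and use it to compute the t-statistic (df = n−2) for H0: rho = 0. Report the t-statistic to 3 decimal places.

Numerator: nΣxy − (Σx)(Σy) = 10·635 − (59)(37) = 4167
Denominator: √[(nΣx²−(Σx)²)(nΣy²−(Σy)²)]
  nΣx²−(Σx)² = 10·433 − 3481 = 849;  nΣy²−(Σy)² = 10·3123 − 1369 = 29861
  √(849·29861) = √25351989 = 5035.0759
r = 4167 / 5035.0759 = 0.8276
t = r·√(n−2)/√(1−r²) = 0.8276·√8 / √(1−0.684922) = 2.340806 / 0.561318 = 4.170

4.170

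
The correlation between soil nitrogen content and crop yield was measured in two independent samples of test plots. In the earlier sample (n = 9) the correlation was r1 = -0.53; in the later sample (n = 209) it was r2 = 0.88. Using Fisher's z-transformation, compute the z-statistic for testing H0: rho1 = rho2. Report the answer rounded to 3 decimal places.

-4.747

z1 = atanh(-0.53) = -0.590145,  z2 = atanh(0.88) = 1.375768
SE = √(1/(n1−3) + 1/(n2−3)) = √(1/6 + 1/206) = √(0.1666667 + 0.0048544) = √0.1715211 = 0.414151
z = (z1 − z2)/SE = (-0.590145 − 1.375768) / 0.414151 = -1.965913 / 0.414151 = -4.747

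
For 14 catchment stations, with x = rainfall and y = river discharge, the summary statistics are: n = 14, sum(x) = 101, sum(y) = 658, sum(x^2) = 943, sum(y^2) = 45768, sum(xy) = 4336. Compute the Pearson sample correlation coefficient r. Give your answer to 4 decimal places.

Numerator: nΣxy − (Σx)(Σy) = 14·4336 − (101)(658) = -5754
Denominator: √[(nΣx²−(Σx)²)(nΣy²−(Σy)²)]
  nΣx²−(Σx)² = 14·943 − 10201 = 3001;  nΣy²−(Σy)² = 14·45768 − 432964 = 207788
  √(3001·207788) = √623571788 = 24971.4194
r = -5754 / 24971.4194 = -0.2304

-0.2304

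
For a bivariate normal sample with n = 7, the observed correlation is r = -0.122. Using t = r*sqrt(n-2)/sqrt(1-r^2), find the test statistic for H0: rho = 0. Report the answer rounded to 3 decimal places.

t = r·√(n−2) / √(1−r²) with r = -0.122, n = 7
  = -0.122·√5 / √(1 − 0.014884)
  = -0.122·2.236068 / 0.992530
  = -0.272800 / 0.992530 = -0.275

-0.275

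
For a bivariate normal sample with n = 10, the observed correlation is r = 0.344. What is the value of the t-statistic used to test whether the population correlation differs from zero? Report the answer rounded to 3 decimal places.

1 − r² = 1 − 0.118336 = 0.881664;  √(1−r²) = 0.938970
√(n−2) = √8 = 2.828427
t = r·√(n−2)/√(1−r²) = 0.344 · 2.828427 / 0.938970 = 1.036

1.036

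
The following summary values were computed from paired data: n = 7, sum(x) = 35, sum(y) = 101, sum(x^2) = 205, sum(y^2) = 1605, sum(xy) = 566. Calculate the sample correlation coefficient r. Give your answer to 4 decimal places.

Numerator: nΣxy − (Σx)(Σy) = 7·566 − (35)(101) = 427
Denominator: √[(nΣx²−(Σx)²)(nΣy²−(Σy)²)]
  nΣx²−(Σx)² = 7·205 − 1225 = 210;  nΣy²−(Σy)² = 7·1605 − 10201 = 1034
  √(210·1034) = √217140 = 465.9828
r = 427 / 465.9828 = 0.9163

0.9163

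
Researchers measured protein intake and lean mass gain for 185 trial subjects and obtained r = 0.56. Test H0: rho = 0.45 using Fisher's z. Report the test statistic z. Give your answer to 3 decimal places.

1.998

Fisher z: atanh(0.56) = 0.632833, atanh(0.45) = 0.484700
z = (z_r − z_0)·√(n−3) = (0.632833 − 0.484700)·√182 = 0.148133 · 13.490738 = 1.998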